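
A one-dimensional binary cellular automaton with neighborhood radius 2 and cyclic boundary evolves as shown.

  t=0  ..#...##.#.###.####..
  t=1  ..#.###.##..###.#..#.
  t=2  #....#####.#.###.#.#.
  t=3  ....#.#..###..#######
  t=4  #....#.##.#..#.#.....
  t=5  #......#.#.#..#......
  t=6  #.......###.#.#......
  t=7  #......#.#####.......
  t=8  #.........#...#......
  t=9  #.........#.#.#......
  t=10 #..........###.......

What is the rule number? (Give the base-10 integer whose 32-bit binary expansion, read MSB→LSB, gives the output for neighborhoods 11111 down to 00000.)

761976408

  nb #####: next=.  (t=2,i=7, bit31=0)
  nb ####.: next=.  (t=0,i=17, bit30=0)
  nb ###.#: next=#  (t=0,i=13, bit29=1)
  nb ###..: next=.  (t=0,i=18, bit28=0)
  nb ##.##: next=#  (t=0,i=14, bit27=1)
  nb ##.#.: next=#  (t=0,i=8, bit26=1)
  nb ##..#: next=.  (t=1,i=10, bit25=0)
  nb ##...: next=#  (t=0,i=19, bit24=1)
  nb #.###: next=.  (t=0,i=11, bit23=0)
  nb #.##.: next=#  (t=1,i=8, bit22=1)
  nb #.#.#: next=#  (t=0,i=9, bit21=1)
  nb #.#..: next=.  (t=1,i=16, bit20=0)
  nb #..##: next=#  (t=1,i=11, bit19=1)
  nb #..#.: next=.  (t=1,i=18, bit18=0)
  nb #...#: next=#  (t=0,i=4, bit17=1)
  nb #....: next=.  (t=0,i=20, bit16=0)
  nb .####: next=#  (t=0,i=16, bit15=1)
  nb .###.: next=#  (t=0,i=12, bit14=1)
  nb .##.#: next=.  (t=0,i=7, bit13=0)
  nb .##..: next=#  (t=1,i=9, bit12=1)
  nb .#.##: next=.  (t=0,i=10, bit11=0)
  nb .#.#.: next=#  (t=2,i=18, bit10=1)
  nb .#..#: next=#  (t=1,i=17, bit9=1)
  nb .#...: next=.  (t=0,i=3, bit8=0)
  nb ..###: next=.  (t=1,i=12, bit7=0)
  nb ..##.: next=#  (t=0,i=6, bit6=1)
  nb ..#.#: next=.  (t=1,i=2, bit5=0)
  nb ..#..: next=#  (t=0,i=2, bit4=1)
  nb ...##: next=#  (t=0,i=5, bit3=1)
  nb ...#.: next=.  (t=0,i=1, bit2=0)
  nb ....#: next=.  (t=0,i=0, bit1=0)
  nb .....: next=.  (t=4,i=18, bit0=0)
  bits 00101101011010101101011001011000 = 761976408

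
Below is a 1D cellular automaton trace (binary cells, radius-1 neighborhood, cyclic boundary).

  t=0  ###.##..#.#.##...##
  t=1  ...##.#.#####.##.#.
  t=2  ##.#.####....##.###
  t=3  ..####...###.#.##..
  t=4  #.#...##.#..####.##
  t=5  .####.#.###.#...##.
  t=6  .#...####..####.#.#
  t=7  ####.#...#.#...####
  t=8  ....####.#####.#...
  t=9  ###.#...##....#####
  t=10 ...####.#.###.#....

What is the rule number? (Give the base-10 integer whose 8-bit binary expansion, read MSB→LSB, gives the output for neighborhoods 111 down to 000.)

  ###|.  b7=0 t=0,i=0
  ##.|.  b6=0 t=0,i=2
  #.#|#  b5=1 t=0,i=3
  #..|#  b4=1 t=0,i=6
  .##|#  b3=1 t=0,i=4
  .#.|#  b2=1 t=0,i=8
  ..#|.  b1=0 t=0,i=7
  ...|#  b0=1 t=0,i=15
  bits 00111101 = 61

61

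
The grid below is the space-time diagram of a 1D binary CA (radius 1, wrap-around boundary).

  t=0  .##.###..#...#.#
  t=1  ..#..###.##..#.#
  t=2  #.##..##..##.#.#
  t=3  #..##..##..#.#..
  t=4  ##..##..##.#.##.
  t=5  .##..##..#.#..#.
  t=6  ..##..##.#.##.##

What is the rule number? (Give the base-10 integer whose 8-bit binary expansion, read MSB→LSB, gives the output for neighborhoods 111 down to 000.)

  ### -> #   bit 7 = 1  t=0,i=5
  ##. -> #   bit 6 = 1  t=0,i=2
  #.# -> .   bit 5 = 0  t=0,i=0
  #.. -> #   bit 4 = 1  t=0,i=7
  .## -> .   bit 3 = 0  t=0,i=1
  .#. -> #   bit 2 = 1  t=0,i=9
  ..# -> .   bit 1 = 0  t=0,i=8
  ... -> .   bit 0 = 0  t=0,i=11
  bits 11010100 = 212

212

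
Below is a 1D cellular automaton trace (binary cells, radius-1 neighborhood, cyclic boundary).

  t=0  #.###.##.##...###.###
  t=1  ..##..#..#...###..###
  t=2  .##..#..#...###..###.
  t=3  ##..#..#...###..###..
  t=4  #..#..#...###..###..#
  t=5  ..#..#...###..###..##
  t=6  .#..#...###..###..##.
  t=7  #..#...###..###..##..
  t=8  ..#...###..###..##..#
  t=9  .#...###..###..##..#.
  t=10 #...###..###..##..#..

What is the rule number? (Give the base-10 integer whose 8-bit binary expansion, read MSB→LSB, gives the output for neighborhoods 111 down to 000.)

138

  [7] ### => #  t=0,i=3
  [6] ##. => .  t=0,i=0
  [5] #.# => .  t=0,i=1
  [4] #.. => .  t=0,i=11
  [3] .## => #  t=0,i=2
  [2] .#. => .  t=1,i=6
  [1] ..# => #  t=0,i=13
  [0] ... => .  t=0,i=12
  bits 10001010 = 138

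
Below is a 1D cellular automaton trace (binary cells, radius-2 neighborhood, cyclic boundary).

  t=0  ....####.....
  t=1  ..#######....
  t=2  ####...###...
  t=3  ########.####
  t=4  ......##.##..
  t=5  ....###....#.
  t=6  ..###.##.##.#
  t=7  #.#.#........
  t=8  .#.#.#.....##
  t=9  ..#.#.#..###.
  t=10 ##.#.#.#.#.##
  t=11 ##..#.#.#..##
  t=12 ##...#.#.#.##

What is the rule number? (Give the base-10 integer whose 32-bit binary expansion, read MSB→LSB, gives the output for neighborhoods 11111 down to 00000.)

  #####|.  b31=0 t=1,i=4
  ####.|#  b30=1 t=0,i=6
  ###.#|#  b29=1 t=3,i=7
  ###..|#  b28=1 t=0,i=7
  ##.##|.  b27=0 t=3,i=8
  ##.#.|.  b26=0 t=6,i=11
  ##..#|.  b25=0 t=11,i=2
  ##...|#  b24=1 t=0,i=8
  #.###|#  b23=1 t=3,i=9
  #.##.|.  b22=0 t=4,i=9
  #.#.#|.  b21=0 t=7,i=2
  #.#..|.  b20=0 t=6,i=12
  #..##|.  b19=0 t=6,i=1
  #..#.|.  b18=0 t=11,i=3
  #...#|#  b17=1 t=2,i=5
  #....|.  b16=0 t=0,i=9
  .####|#  b15=1 t=0,i=5
  .###.|.  b14=0 t=2,i=8
  .##.#|.  b13=0 t=4,i=7
  .##..|.  b12=0 t=4,i=10
  .#.##|.  b11=0 t=10,i=10
  .#.#.|#  b10=1 t=7,i=1
  .#..#|#  b9=1 t=6,i=0
  .#...|#  b8=1 t=5,i=12
  ..###|#  b7=1 t=0,i=4
  ..##.|#  b6=1 t=4,i=6
  ..#.#|.  b5=0 t=7,i=0
  ..#..|.  b4=0 t=5,i=11
  ...##|#  b3=1 t=0,i=3
  ...#.|#  b2=1 t=5,i=10
  ....#|#  b1=1 t=0,i=2
  .....|.  b0=0 t=0,i=0
  bits 01110001100000101000011111001110 = 1904379854

1904379854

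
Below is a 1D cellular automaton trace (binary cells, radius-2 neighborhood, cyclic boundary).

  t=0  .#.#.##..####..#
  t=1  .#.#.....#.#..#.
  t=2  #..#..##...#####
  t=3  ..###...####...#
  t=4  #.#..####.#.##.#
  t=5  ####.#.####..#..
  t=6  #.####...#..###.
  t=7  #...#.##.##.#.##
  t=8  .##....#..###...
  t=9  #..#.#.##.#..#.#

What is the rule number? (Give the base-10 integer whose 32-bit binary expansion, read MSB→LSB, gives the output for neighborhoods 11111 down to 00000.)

1698046619

  #####|.  b31=0 t=2,i=13
  ####.|#  b30=1 t=0,i=11
  ###.#|#  b29=1 t=4,i=8
  ###..|.  b28=0 t=0,i=12
  ##.##|.  b27=0 t=4,i=14
  ##.#.|#  b26=1 t=4,i=1
  ##..#|.  b25=0 t=0,i=7
  ##...|#  b24=1 t=2,i=8
  #.###|.  b23=0 t=5,i=7
  #.##.|.  b22=0 t=0,i=5
  #.#.#|#  b21=1 t=0,i=1
  #.#..|#  b20=1 t=1,i=3
  #..##|.  b19=0 t=0,i=8
  #..#.|#  b18=1 t=0,i=14
  #...#|#  b17=1 t=2,i=9
  #....|.  b16=0 t=1,i=5
  .####|.  b15=0 t=0,i=10
  .###.|.  b14=0 t=3,i=3
  .##.#|#  b13=1 t=4,i=0
  .##..|.  b12=0 t=0,i=6
  .#.##|.  b11=0 t=0,i=4
  .#.#.|.  b10=0 t=0,i=0
  .#..#|#  b9=1 t=1,i=12
  .#...|.  b8=0 t=1,i=4
  ..###|#  b7=1 t=0,i=9
  ..##.|.  b6=0 t=2,i=6
  ..#.#|.  b5=0 t=0,i=15
  ..#..|#  b4=1 t=1,i=14
  ...##|#  b3=1 t=2,i=10
  ...#.|.  b2=0 t=1,i=8
  ....#|#  b1=1 t=1,i=7
  .....|#  b0=1 t=1,i=6
  bits 01100101001101100010001010011011 = 1698046619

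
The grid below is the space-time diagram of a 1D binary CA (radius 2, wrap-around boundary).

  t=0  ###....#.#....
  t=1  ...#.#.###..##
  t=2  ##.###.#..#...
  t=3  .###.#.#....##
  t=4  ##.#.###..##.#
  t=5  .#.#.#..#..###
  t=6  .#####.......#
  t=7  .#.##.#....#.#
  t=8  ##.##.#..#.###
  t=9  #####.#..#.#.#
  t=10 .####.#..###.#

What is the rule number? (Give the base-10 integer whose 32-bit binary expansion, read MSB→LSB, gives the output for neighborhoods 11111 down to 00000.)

  ##### -> #   bit 31 = 1  t=6,i=3
  ####. -> #   bit 30 = 1  t=6,i=4
  ###.# -> #   bit 29 = 1  t=2,i=5
  ###.. -> .   bit 28 = 0  t=0,i=2
  ##.## -> #   bit 27 = 1  t=2,i=2
  ##.#. -> .   bit 26 = 0  t=2,i=6
  ##..# -> #   bit 25 = 1  t=1,i=10
  ##... -> #   bit 24 = 1  t=0,i=3
  #.### -> #   bit 23 = 1  t=1,i=7
  #.##. -> #   bit 22 = 1  t=7,i=3
  #.#.# -> #   bit 21 = 1  t=1,i=5
  #.#.. -> #   bit 20 = 1  t=0,i=9
  #..## -> .   bit 19 = 0  t=1,i=11
  #..#. -> .   bit 18 = 0  t=2,i=9
  #...# -> #   bit 17 = 1  t=1,i=1
  #.... -> .   bit 16 = 0  t=0,i=4
  .#### -> .   bit 15 = 0  t=6,i=2
  .###. -> .   bit 14 = 0  t=0,i=1
  .##.# -> #   bit 13 = 1  t=2,i=1
  .##.. -> .   bit 12 = 0  t=1,i=13
  .#.## -> .   bit 11 = 0  t=1,i=6
  .#.#. -> #   bit 10 = 1  t=0,i=8
  .#..# -> .   bit 9 = 0  t=2,i=8
  .#... -> .   bit 8 = 0  t=0,i=10
  ..### -> .   bit 7 = 0  t=0,i=0
  ..##. -> .   bit 6 = 0  t=1,i=12
  ..#.# -> #   bit 5 = 1  t=0,i=7
  ..#.. -> .   bit 4 = 0  t=2,i=10
  ...## -> #   bit 3 = 1  t=0,i=13
  ...#. -> .   bit 2 = 0  t=0,i=6
  ....# -> #   bit 1 = 1  t=0,i=5
  ..... -> .   bit 0 = 0  t=6,i=8
  bits 11101011111100100010010000101010 = 3958514730

3958514730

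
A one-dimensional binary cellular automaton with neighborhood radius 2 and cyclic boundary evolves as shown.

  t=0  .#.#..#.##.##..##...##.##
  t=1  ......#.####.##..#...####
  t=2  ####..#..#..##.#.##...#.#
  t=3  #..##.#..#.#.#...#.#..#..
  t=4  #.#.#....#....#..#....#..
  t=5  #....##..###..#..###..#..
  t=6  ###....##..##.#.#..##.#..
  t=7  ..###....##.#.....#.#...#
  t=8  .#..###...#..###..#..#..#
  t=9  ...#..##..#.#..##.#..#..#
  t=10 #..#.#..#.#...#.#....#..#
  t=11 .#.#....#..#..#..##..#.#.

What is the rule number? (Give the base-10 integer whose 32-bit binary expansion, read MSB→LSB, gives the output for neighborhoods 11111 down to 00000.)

457810225

  #####|.  b31=0 t=2,i=1
  ####.|.  b30=0 t=1,i=10
  ###.#|.  b29=0 t=1,i=11
  ###..|#  b28=1 t=1,i=24
  ##.##|#  b27=1 t=0,i=10
  ##.#.|.  b26=0 t=0,i=0
  ##..#|#  b25=1 t=0,i=13
  ##...|#  b24=1 t=0,i=17
  #.###|.  b23=0 t=1,i=8
  #.##.|#  b22=1 t=0,i=8
  #.#.#|.  b21=0 t=0,i=1
  #.#..|.  b20=0 t=0,i=3
  #..##|#  b19=1 t=0,i=14
  #..#.|.  b18=0 t=0,i=5
  #...#|.  b17=0 t=0,i=18
  #....|#  b16=1 t=1,i=1
  .####|#  b15=1 t=1,i=9
  .###.|.  b14=0 t=5,i=10
  .##.#|#  b13=1 t=0,i=9
  .##..|.  b12=0 t=0,i=12
  .#.##|.  b11=0 t=0,i=7
  .#.#.|.  b10=0 t=0,i=2
  .#..#|.  b9=0 t=0,i=4
  .#...|#  b8=1 t=1,i=18
  ..###|.  b7=0 t=1,i=21
  ..##.|.  b6=0 t=0,i=15
  ..#.#|#  b5=1 t=0,i=6
  ..#..|#  b4=1 t=1,i=17
  ...##|.  b3=0 t=0,i=19
  ...#.|.  b2=0 t=1,i=5
  ....#|.  b1=0 t=1,i=4
  .....|#  b0=1 t=1,i=2
  bits 00011011010010011010000100110001 = 457810225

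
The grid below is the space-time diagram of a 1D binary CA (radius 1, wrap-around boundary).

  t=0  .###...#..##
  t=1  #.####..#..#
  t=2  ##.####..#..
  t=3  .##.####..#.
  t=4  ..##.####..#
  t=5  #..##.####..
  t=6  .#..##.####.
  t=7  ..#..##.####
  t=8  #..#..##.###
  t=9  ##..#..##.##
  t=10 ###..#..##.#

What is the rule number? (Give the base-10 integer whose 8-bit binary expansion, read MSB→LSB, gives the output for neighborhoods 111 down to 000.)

  [7] ### => #  t=0,i=2
  [6] ##. => #  t=0,i=3
  [5] #.# => #  t=0,i=0
  [4] #.. => #  t=0,i=4
  [3] .## => .  t=0,i=1
  [2] .#. => .  t=0,i=7
  [1] ..# => .  t=0,i=6
  [0] ... => #  t=0,i=5
  bits 11110001 = 241

241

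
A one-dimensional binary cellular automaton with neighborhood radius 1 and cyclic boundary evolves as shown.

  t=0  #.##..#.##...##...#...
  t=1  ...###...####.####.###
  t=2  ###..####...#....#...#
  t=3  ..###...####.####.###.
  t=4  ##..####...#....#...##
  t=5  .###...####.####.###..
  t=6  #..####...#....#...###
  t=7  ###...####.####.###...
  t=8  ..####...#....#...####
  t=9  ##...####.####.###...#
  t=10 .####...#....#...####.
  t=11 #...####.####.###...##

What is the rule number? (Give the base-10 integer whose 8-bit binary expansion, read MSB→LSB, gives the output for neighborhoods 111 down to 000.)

  ###|.  b7=0 t=1,i=4
  ##.|#  b6=1 t=0,i=3
  #.#|.  b5=0 t=0,i=1
  #..|#  b4=1 t=0,i=4
  .##|.  b3=0 t=0,i=2
  .#.|.  b2=0 t=0,i=0
  ..#|#  b1=1 t=0,i=5
  ...|#  b0=1 t=0,i=11
  bits 01010011 = 83

83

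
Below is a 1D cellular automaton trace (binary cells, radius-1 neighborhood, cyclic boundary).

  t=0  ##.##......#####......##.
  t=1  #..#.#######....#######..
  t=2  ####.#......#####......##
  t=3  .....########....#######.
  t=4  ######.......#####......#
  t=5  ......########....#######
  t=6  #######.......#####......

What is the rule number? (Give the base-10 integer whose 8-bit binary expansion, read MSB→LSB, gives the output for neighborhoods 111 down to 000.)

31

  [7] ### => .  t=0,i=12
  [6] ##. => .  t=0,i=1
  [5] #.# => .  t=0,i=2
  [4] #.. => #  t=0,i=5
  [3] .## => #  t=0,i=0
  [2] .#. => #  t=1,i=0
  [1] ..# => #  t=0,i=10
  [0] ... => #  t=0,i=6
  bits 00011111 = 31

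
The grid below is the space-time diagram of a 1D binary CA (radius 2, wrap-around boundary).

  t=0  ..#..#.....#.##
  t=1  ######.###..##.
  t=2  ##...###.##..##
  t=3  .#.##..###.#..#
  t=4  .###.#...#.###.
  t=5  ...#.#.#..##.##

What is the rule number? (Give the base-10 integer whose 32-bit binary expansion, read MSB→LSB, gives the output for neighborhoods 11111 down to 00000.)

989309467

  ##### -> .   bit 31 = 0  t=1,i=2
  ####. -> .   bit 30 = 0  t=1,i=4
  ###.# -> #   bit 29 = 1  t=1,i=5
  ###.. -> #   bit 28 = 1  t=1,i=9
  ##.## -> #   bit 27 = 1  t=1,i=6
  ##.#. -> .   bit 26 = 0  t=3,i=10
  ##..# -> #   bit 25 = 1  t=0,i=0
  ##... -> .   bit 24 = 0  t=2,i=2
  #.### -> #   bit 23 = 1  t=1,i=0
  #.##. -> #   bit 22 = 1  t=0,i=13
  #.#.# -> #   bit 21 = 1  t=3,i=1
  #.#.. -> #   bit 20 = 1  t=3,i=11
  #..## -> .   bit 19 = 0  t=1,i=11
  #..#. -> #   bit 18 = 1  t=0,i=1
  #...# -> #   bit 17 = 1  t=2,i=3
  #.... -> #   bit 16 = 1  t=0,i=7
  .#### -> #   bit 15 = 1  t=1,i=1
  .###. -> .   bit 14 = 0  t=1,i=8
  .##.# -> #   bit 13 = 1  t=1,i=13
  .##.. -> .   bit 12 = 0  t=0,i=14
  .#.## -> #   bit 11 = 1  t=0,i=12
  .#.#. -> .   bit 10 = 0  t=3,i=0
  .#..# -> #   bit 9 = 1  t=0,i=3
  .#... -> .   bit 8 = 0  t=0,i=6
  ..### -> .   bit 7 = 0  t=2,i=5
  ..##. -> .   bit 6 = 0  t=1,i=12
  ..#.# -> .   bit 5 = 0  t=0,i=11
  ..#.. -> #   bit 4 = 1  t=0,i=2
  ...## -> #   bit 3 = 1  t=2,i=4
  ...#. -> .   bit 2 = 0  t=0,i=10
  ....# -> #   bit 1 = 1  t=0,i=9
  ..... -> #   bit 0 = 1  t=0,i=8
  bits 00111010111101111010101000011011 = 989309467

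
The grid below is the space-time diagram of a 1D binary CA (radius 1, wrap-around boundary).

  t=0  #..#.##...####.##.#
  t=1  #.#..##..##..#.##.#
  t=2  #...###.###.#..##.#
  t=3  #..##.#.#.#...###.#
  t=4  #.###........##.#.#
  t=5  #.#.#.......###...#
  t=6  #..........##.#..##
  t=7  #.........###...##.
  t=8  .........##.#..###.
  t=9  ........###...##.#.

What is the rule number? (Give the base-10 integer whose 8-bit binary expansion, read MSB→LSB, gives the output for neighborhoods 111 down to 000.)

  ###|.  b7=0 t=0,i=11
  ##.|#  b6=1 t=0,i=0
  #.#|.  b5=0 t=0,i=4
  #..|.  b4=0 t=0,i=1
  .##|#  b3=1 t=0,i=5
  .#.|.  b2=0 t=0,i=3
  ..#|#  b1=1 t=0,i=2
  ...|.  b0=0 t=0,i=8
  bits 01001010 = 74

74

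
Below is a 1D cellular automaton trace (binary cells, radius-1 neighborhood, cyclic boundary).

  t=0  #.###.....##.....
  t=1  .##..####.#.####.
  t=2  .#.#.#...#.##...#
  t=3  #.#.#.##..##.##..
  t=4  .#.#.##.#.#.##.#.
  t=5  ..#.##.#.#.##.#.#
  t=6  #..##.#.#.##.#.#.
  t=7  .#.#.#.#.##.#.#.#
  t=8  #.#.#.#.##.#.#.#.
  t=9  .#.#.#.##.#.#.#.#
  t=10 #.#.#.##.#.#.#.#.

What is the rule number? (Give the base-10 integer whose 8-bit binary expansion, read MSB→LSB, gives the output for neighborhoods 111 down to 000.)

57

  ### -> .   bit 7 = 0  t=0,i=3
  ##. -> .   bit 6 = 0  t=0,i=4
  #.# -> #   bit 5 = 1  t=0,i=1
  #.. -> #   bit 4 = 1  t=0,i=5
  .## -> #   bit 3 = 1  t=0,i=2
  .#. -> .   bit 2 = 0  t=0,i=0
  ..# -> .   bit 1 = 0  t=0,i=9
  ... -> #   bit 0 = 1  t=0,i=6
  bits 00111001 = 57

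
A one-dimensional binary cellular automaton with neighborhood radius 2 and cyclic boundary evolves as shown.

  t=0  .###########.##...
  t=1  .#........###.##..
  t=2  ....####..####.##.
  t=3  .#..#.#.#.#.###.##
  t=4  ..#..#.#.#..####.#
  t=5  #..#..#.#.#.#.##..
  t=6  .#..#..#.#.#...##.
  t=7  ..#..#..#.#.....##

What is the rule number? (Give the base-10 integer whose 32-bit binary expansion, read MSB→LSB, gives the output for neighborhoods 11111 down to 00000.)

1803581057

  ##### -> .   bit 31 = 0  t=0,i=3
  ####. -> #   bit 30 = 1  t=0,i=10
  ###.# -> #   bit 29 = 1  t=0,i=11
  ###.. -> .   bit 28 = 0  t=2,i=7
  ##.## -> #   bit 27 = 1  t=0,i=12
  ##.#. -> .   bit 26 = 0  t=3,i=0
  ##..# -> #   bit 25 = 1  t=2,i=8
  ##... -> #   bit 24 = 1  t=0,i=15
  #.### -> #   bit 23 = 1  t=3,i=12
  #.##. -> .   bit 22 = 0  t=0,i=13
  #.#.# -> .   bit 21 = 0  t=3,i=6
  #.#.. -> .   bit 20 = 0  t=3,i=1
  #..## -> .   bit 19 = 0  t=2,i=9
  #..#. -> .   bit 18 = 0  t=3,i=3
  #...# -> .   bit 17 = 0  t=1,i=17
  #.... -> .   bit 16 = 0  t=0,i=16
  .#### -> .   bit 15 = 0  t=0,i=2
  .###. -> #   bit 14 = 1  t=1,i=11
  .##.# -> #   bit 13 = 1  t=3,i=17
  .##.. -> #   bit 12 = 1  t=0,i=14
  .#.## -> .   bit 11 = 0  t=3,i=11
  .#.#. -> #   bit 10 = 1  t=3,i=5
  .#..# -> #   bit 9 = 1  t=3,i=2
  .#... -> .   bit 8 = 0  t=1,i=2
  ..### -> #   bit 7 = 1  t=0,i=1
  ..##. -> .   bit 6 = 0  t=6,i=15
  ..#.# -> .   bit 5 = 0  t=3,i=4
  ..#.. -> .   bit 4 = 0  t=1,i=1
  ...## -> .   bit 3 = 0  t=0,i=0
  ...#. -> .   bit 2 = 0  t=1,i=0
  ....# -> .   bit 1 = 0  t=0,i=17
  ..... -> #   bit 0 = 1  t=1,i=4
  bits 01101011100000000111011010000001 = 1803581057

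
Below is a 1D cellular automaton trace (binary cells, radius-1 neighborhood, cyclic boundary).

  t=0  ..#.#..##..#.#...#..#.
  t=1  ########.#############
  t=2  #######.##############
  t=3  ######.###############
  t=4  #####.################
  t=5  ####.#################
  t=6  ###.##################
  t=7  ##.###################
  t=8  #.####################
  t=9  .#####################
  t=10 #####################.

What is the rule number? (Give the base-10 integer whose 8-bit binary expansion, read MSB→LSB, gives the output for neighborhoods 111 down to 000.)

191

  ### -> #   bit 7 = 1  t=1,i=0
  ##. -> .   bit 6 = 0  t=0,i=8
  #.# -> #   bit 5 = 1  t=0,i=3
  #.. -> #   bit 4 = 1  t=0,i=5
  .## -> #   bit 3 = 1  t=0,i=7
  .#. -> #   bit 2 = 1  t=0,i=2
  ..# -> #   bit 1 = 1  t=0,i=1
  ... -> #   bit 0 = 1  t=0,i=0
  bits 10111111 = 191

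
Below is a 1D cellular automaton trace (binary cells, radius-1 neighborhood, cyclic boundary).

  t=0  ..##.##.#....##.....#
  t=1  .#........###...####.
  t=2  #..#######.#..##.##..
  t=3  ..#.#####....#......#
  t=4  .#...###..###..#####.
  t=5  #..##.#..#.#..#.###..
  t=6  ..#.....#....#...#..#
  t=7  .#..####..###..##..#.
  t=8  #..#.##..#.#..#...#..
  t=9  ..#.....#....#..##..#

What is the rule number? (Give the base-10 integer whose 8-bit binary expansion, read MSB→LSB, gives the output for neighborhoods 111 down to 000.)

131

  ###|#  b7=1 t=1,i=11
  ##.|.  b6=0 t=0,i=3
  #.#|.  b5=0 t=0,i=4
  #..|.  b4=0 t=0,i=0
  .##|.  b3=0 t=0,i=2
  .#.|.  b2=0 t=0,i=8
  ..#|#  b1=1 t=0,i=1
  ...|#  b0=1 t=0,i=10
  bits 10000011 = 131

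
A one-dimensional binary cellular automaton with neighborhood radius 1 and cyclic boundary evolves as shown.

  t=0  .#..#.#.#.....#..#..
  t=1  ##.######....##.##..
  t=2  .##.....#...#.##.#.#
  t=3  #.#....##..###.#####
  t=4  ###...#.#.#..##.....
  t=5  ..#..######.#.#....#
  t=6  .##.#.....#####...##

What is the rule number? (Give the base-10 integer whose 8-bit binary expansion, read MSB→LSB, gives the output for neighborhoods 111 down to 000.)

  ###|.  b7=0 t=1,i=4
  ##.|#  b6=1 t=1,i=1
  #.#|#  b5=1 t=0,i=5
  #..|.  b4=0 t=0,i=2
  .##|.  b3=0 t=1,i=0
  .#.|#  b2=1 t=0,i=1
  ..#|#  b1=1 t=0,i=0
  ...|.  b0=0 t=0,i=10
  bits 01100110 = 102

102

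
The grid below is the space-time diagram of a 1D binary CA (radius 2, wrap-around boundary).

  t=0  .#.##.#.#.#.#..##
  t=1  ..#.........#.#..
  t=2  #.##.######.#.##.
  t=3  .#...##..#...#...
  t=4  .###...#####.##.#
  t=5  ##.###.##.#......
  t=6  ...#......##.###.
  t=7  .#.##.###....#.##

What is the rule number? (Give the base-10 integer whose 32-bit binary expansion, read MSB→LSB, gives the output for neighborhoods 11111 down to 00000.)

1402898867

  [31] ##### => .  t=2,i=7
  [30] ####. => #  t=2,i=9
  [29] ###.# => .  t=2,i=10
  [28] ###.. => #  t=4,i=3
  [27] ##.## => .  t=2,i=4
  [26] ##.#. => .  t=0,i=0
  [25] ##..# => #  t=3,i=7
  [24] ##... => #  t=4,i=4
  [23] #.### => #  t=2,i=5
  [22] #.##. => .  t=0,i=3
  [21] #.#.# => .  t=0,i=1
  [20] #.#.. => #  t=0,i=12
  [19] #..## => #  t=0,i=14
  [18] #..#. => #  t=3,i=8
  [17] #...# => #  t=3,i=3
  [16] #.... => .  t=1,i=4
  [15] .#### => #  t=2,i=6
  [14] .###. => .  t=4,i=2
  [13] .##.# => .  t=0,i=4
  [12] .##.. => .  t=3,i=6
  [11] .#.## => #  t=0,i=2
  [10] .#.#. => .  t=0,i=7
  [9] .#..# => .  t=0,i=13
  [8] .#... => #  t=1,i=3
  [7] ..### => #  t=4,i=7
  [6] ..##. => .  t=0,i=15
  [5] ..#.# => #  t=1,i=12
  [4] ..#.. => #  t=1,i=2
  [3] ...## => .  t=3,i=4
  [2] ...#. => .  t=1,i=1
  [1] ....# => #  t=1,i=0
  [0] ..... => #  t=1,i=5
  bits 01010011100111101000100110110011 = 1402898867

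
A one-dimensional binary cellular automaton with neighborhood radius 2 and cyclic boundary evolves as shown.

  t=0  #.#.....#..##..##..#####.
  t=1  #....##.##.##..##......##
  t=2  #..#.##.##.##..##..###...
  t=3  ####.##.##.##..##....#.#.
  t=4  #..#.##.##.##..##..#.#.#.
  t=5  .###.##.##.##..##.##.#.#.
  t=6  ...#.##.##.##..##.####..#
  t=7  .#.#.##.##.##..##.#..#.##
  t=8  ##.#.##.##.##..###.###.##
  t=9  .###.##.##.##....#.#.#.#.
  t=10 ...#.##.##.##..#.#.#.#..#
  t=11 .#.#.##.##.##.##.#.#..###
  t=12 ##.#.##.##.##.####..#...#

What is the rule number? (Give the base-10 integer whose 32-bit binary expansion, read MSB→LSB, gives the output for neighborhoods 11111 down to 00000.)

  #####|.  b31=0 t=0,i=21
  ####.|.  b30=0 t=0,i=22
  ###.#|#  b29=1 t=0,i=23
  ###..|#  b28=1 t=1,i=0
  ##.##|.  b27=0 t=1,i=7
  ##.#.|#  b26=1 t=0,i=24
  ##..#|.  b25=0 t=0,i=13
  ##...|.  b24=0 t=1,i=1
  #.###|#  b23=1 t=3,i=0
  #.##.|#  b22=1 t=1,i=8
  #.#.#|#  b21=1 t=0,i=0
  #.#..|.  b20=0 t=0,i=2
  #..##|.  b19=0 t=0,i=10
  #..#.|#  b18=1 t=2,i=2
  #...#|#  b17=1 t=2,i=23
  #....|.  b16=0 t=0,i=4
  .####|.  b15=0 t=0,i=20
  .###.|.  b14=0 t=1,i=24
  .##.#|#  b13=1 t=1,i=6
  .##..|#  b12=1 t=0,i=12
  .#.##|.  b11=0 t=2,i=4
  .#.#.|.  b10=0 t=0,i=1
  .#..#|#  b9=1 t=0,i=9
  .#...|.  b8=0 t=0,i=3
  ..###|.  b7=0 t=0,i=19
  ..##.|#  b6=1 t=0,i=11
  ..#.#|#  b5=1 t=2,i=3
  ..#..|#  b4=1 t=0,i=8
  ...##|.  b3=0 t=1,i=4
  ...#.|.  b2=0 t=0,i=7
  ....#|#  b1=1 t=0,i=6
  .....|#  b0=1 t=0,i=5
  bits 00110100111001100011001001110011 = 887501427

887501427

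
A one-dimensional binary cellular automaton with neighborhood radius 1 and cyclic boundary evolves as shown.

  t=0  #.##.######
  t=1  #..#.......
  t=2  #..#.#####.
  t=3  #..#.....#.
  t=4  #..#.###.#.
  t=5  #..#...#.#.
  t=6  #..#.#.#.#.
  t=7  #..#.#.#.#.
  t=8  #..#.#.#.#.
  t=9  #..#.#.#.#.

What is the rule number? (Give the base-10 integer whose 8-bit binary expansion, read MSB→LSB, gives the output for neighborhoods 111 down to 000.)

69

  ###|.  b7=0 t=0,i=6
  ##.|#  b6=1 t=0,i=0
  #.#|.  b5=0 t=0,i=1
  #..|.  b4=0 t=1,i=1
  .##|.  b3=0 t=0,i=2
  .#.|#  b2=1 t=1,i=0
  ..#|.  b1=0 t=1,i=2
  ...|#  b0=1 t=1,i=5
  bits 01000101 = 69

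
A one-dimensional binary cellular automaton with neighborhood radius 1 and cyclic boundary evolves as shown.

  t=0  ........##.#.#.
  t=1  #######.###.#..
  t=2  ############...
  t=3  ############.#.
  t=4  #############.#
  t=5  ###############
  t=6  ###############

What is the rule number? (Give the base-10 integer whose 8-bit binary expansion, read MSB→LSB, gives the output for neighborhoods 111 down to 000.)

233

  [7] ### => #  t=1,i=1
  [6] ##. => #  t=0,i=9
  [5] #.# => #  t=0,i=10
  [4] #.. => .  t=0,i=14
  [3] .## => #  t=0,i=8
  [2] .#. => .  t=0,i=11
  [1] ..# => .  t=0,i=7
  [0] ... => #  t=0,i=0
  bits 11101001 = 233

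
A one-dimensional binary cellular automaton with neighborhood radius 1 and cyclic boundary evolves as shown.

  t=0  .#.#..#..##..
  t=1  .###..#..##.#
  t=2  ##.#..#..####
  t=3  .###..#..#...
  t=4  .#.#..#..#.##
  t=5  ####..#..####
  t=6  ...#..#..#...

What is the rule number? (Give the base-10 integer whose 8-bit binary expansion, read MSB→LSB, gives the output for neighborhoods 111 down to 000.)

109

  ### -> .   bit 7 = 0  t=1,i=2
  ##. -> #   bit 6 = 1  t=0,i=10
  #.# -> #   bit 5 = 1  t=0,i=2
  #.. -> .   bit 4 = 0  t=0,i=4
  .## -> #   bit 3 = 1  t=0,i=9
  .#. -> #   bit 2 = 1  t=0,i=1
  ..# -> .   bit 1 = 0  t=0,i=0
  ... -> #   bit 0 = 1  t=0,i=12
  bits 01101101 = 109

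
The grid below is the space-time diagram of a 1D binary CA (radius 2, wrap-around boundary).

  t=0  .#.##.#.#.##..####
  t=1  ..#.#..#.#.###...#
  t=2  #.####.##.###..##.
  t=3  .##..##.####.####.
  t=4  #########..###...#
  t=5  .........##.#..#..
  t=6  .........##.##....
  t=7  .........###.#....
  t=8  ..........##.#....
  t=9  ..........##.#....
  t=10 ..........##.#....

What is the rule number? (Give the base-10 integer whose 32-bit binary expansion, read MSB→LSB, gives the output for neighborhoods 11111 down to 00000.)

714767972

  nb #####: next=.  (t=4,i=1, bit31=0)
  nb ####.: next=.  (t=0,i=16, bit30=0)
  nb ###.#: next=#  (t=0,i=17, bit29=1)
  nb ###..: next=.  (t=1,i=13, bit28=0)
  nb ##.##: next=#  (t=2,i=6, bit27=1)
  nb ##.#.: next=.  (t=0,i=0, bit26=0)
  nb ##..#: next=#  (t=0,i=12, bit25=1)
  nb ##...: next=.  (t=1,i=14, bit24=0)
  nb #.###: next=#  (t=1,i=11, bit23=1)
  nb #.##.: next=.  (t=0,i=3, bit22=0)
  nb #.#.#: next=.  (t=0,i=1, bit21=0)
  nb #.#..: next=#  (t=1,i=4, bit20=1)
  nb #..##: next=#  (t=0,i=13, bit19=1)
  nb #..#.: next=.  (t=1,i=1, bit18=0)
  nb #...#: next=#  (t=1,i=15, bit17=1)
  nb #....: next=.  (t=5,i=17, bit16=0)
  nb .####: next=.  (t=0,i=15, bit15=0)
  nb .###.: next=#  (t=1,i=12, bit14=1)
  nb .##.#: next=#  (t=0,i=4, bit13=1)
  nb .##..: next=#  (t=0,i=11, bit12=1)
  nb .#.##: next=#  (t=0,i=2, bit11=1)
  nb .#.#.: next=#  (t=0,i=7, bit10=1)
  nb .#..#: next=#  (t=1,i=0, bit9=1)
  nb .#...: next=.  (t=5,i=16, bit8=0)
  nb ..###: next=.  (t=0,i=14, bit7=0)
  nb ..##.: next=#  (t=2,i=15, bit6=1)
  nb ..#.#: next=#  (t=1,i=2, bit5=1)
  nb ..#..: next=.  (t=1,i=17, bit4=0)
  nb ...##: next=.  (t=4,i=16, bit3=0)
  nb ...#.: next=#  (t=1,i=16, bit2=1)
  nb ....#: next=.  (t=5,i=7, bit1=0)
  nb .....: next=.  (t=5,i=0, bit0=0)
  bits 00101010100110100111111001100100 = 714767972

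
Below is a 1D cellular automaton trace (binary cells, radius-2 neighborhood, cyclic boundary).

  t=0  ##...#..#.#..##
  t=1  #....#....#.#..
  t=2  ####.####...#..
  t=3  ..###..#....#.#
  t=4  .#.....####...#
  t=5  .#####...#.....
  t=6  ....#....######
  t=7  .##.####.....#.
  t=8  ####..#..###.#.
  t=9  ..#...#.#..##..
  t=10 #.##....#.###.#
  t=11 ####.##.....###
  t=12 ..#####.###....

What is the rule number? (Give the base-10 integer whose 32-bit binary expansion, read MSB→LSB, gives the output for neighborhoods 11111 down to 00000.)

  nb #####: next=.  (t=5,i=3, bit31=0)
  nb ####.: next=#  (t=0,i=0, bit30=1)
  nb ###.#: next=#  (t=2,i=3, bit29=1)
  nb ###..: next=.  (t=0,i=1, bit28=0)
  nb ##.##: next=#  (t=2,i=4, bit27=1)
  nb ##.#.: next=#  (t=8,i=12, bit26=1)
  nb ##..#: next=.  (t=3,i=5, bit25=0)
  nb ##...: next=.  (t=0,i=2, bit24=0)
  nb #.###: next=.  (t=2,i=5, bit23=0)
  nb #.##.: next=#  (t=10,i=2, bit22=1)
  nb #.#.#: next=.  (t=8,i=13, bit21=0)
  nb #.#..: next=#  (t=0,i=10, bit20=1)
  nb #..##: next=#  (t=0,i=12, bit19=1)
  nb #..#.: next=.  (t=0,i=7, bit18=0)
  nb #...#: next=.  (t=0,i=3, bit17=0)
  nb #....: next=#  (t=1,i=2, bit16=1)
  nb .####: next=.  (t=0,i=14, bit15=0)
  nb .###.: next=.  (t=3,i=3, bit14=0)
  nb .##.#: next=#  (t=7,i=2, bit13=1)
  nb .##..: next=#  (t=9,i=12, bit12=1)
  nb .#.##: next=.  (t=8,i=14, bit11=0)
  nb .#.#.: next=.  (t=0,i=9, bit10=0)
  nb .#..#: next=.  (t=0,i=6, bit9=0)
  nb .#...: next=#  (t=1,i=1, bit8=1)
  nb ..###: next=.  (t=0,i=13, bit7=0)
  nb ..##.: next=#  (t=7,i=1, bit6=1)
  nb ..#.#: next=.  (t=0,i=8, bit5=0)
  nb ..#..: next=#  (t=0,i=5, bit4=1)
  nb ...##: next=.  (t=4,i=6, bit3=0)
  nb ...#.: next=.  (t=0,i=4, bit2=0)
  nb ....#: next=#  (t=1,i=3, bit1=1)
  nb .....: next=#  (t=4,i=4, bit0=1)
  bits 01101100010110010011000101010011 = 1817784659

1817784659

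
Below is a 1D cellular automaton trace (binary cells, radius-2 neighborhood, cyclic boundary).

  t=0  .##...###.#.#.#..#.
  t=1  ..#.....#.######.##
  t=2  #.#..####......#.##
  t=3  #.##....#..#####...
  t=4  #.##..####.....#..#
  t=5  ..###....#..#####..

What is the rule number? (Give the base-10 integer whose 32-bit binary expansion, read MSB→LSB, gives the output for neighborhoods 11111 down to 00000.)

846206519

  [31] ##### => .  t=1,i=12
  [30] ####. => .  t=1,i=14
  [29] ###.# => #  t=0,i=8
  [28] ###.. => #  t=2,i=8
  [27] ##.## => .  t=1,i=16
  [26] ##.#. => .  t=0,i=9
  [25] ##..# => #  t=1,i=0
  [24] ##... => .  t=0,i=3
  [23] #.### => .  t=1,i=10
  [22] #.##. => #  t=1,i=17
  [21] #.#.# => #  t=0,i=10
  [20] #.#.. => #  t=0,i=14
  [19] #..## => .  t=0,i=0
  [18] #..#. => .  t=0,i=16
  [17] #...# => .  t=0,i=4
  [16] #.... => .  t=1,i=4
  [15] .#### => .  t=1,i=11
  [14] .###. => .  t=0,i=7
  [13] .##.# => .  t=4,i=0
  [12] .##.. => #  t=0,i=2
  [11] .#.## => .  t=1,i=9
  [10] .#.#. => #  t=0,i=11
  [9] .#..# => #  t=0,i=15
  [8] .#... => .  t=1,i=3
  [7] ..### => .  t=0,i=6
  [6] ..##. => .  t=0,i=1
  [5] ..#.# => #  t=1,i=8
  [4] ..#.. => #  t=0,i=17
  [3] ...## => .  t=0,i=5
  [2] ...#. => #  t=1,i=7
  [1] ....# => #  t=1,i=6
  [0] ..... => #  t=1,i=5
  bits 00110010011100000001011000110111 = 846206519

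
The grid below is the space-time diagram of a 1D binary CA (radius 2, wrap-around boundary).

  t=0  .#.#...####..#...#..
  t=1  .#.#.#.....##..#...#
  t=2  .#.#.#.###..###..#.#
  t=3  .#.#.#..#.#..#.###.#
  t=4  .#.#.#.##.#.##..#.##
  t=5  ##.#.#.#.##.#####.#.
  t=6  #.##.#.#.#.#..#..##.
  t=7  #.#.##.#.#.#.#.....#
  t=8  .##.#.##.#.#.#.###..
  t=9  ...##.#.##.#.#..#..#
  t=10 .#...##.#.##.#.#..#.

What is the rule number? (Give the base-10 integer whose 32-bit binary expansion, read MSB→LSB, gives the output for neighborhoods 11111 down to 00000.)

2390183971

  #####|#  b31=1 t=5,i=14
  ####.|.  b30=0 t=0,i=9
  ###.#|.  b29=0 t=3,i=17
  ###..|.  b28=0 t=0,i=10
  ##.##|#  b27=1 t=5,i=11
  ##.#.|#  b26=1 t=3,i=18
  ##..#|#  b25=1 t=0,i=11
  ##...|.  b24=0 t=8,i=18
  #.###|.  b23=0 t=2,i=7
  #.##.|#  b22=1 t=4,i=7
  #.#.#|#  b21=1 t=1,i=1
  #.#..|#  b20=1 t=0,i=3
  #..##|.  b19=0 t=2,i=11
  #..#.|#  b18=1 t=0,i=12
  #...#|#  b17=1 t=0,i=5
  #....|#  b16=1 t=1,i=7
  .####|.  b15=0 t=0,i=8
  .###.|#  b14=1 t=2,i=8
  .##.#|.  b13=0 t=4,i=8
  .##..|#  b12=1 t=1,i=12
  .#.##|.  b11=0 t=2,i=6
  .#.#.|.  b10=0 t=0,i=2
  .#..#|.  b9=0 t=3,i=6
  .#...|.  b8=0 t=0,i=4
  ..###|.  b7=0 t=0,i=7
  ..##.|.  b6=0 t=1,i=11
  ..#.#|#  b5=1 t=0,i=1
  ..#..|.  b4=0 t=0,i=13
  ...##|.  b3=0 t=0,i=6
  ...#.|.  b2=0 t=0,i=0
  ....#|#  b1=1 t=1,i=9
  .....|#  b0=1 t=1,i=8
  bits 10001110011101110101000000100011 = 2390183971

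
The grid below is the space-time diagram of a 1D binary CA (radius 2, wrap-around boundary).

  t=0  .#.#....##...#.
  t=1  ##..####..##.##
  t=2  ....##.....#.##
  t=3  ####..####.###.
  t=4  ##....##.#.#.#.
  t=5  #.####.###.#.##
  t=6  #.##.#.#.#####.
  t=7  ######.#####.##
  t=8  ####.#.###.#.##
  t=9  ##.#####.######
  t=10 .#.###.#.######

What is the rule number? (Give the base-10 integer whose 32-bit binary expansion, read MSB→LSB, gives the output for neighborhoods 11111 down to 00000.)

  [31] ##### => #  t=6,i=11
  [30] ####. => .  t=1,i=0
  [29] ###.# => #  t=3,i=9
  [28] ###.. => .  t=1,i=1
  [27] ##.## => .  t=1,i=12
  [26] ##.#. => #  t=4,i=8
  [25] ##..# => .  t=1,i=2
  [24] ##... => #  t=0,i=10
  [23] #.### => #  t=1,i=13
  [22] #.##. => #  t=2,i=13
  [21] #.#.# => #  t=4,i=9
  [20] #.#.. => .  t=0,i=3
  [19] #..## => .  t=1,i=3
  [18] #..#. => #  t=0,i=0
  [17] #...# => #  t=0,i=11
  [16] #.... => #  t=0,i=5
  [15] .#### => #  t=1,i=5
  [14] .###. => .  t=3,i=12
  [13] .##.# => #  t=1,i=11
  [12] .##.. => .  t=0,i=9
  [11] .#.## => #  t=2,i=12
  [10] .#.#. => .  t=0,i=2
  [9] .#..# => #  t=0,i=14
  [8] .#... => #  t=0,i=4
  [7] ..### => #  t=1,i=4
  [6] ..##. => .  t=0,i=8
  [5] ..#.# => #  t=0,i=1
  [4] ..#.. => #  t=0,i=13
  [3] ...## => #  t=0,i=7
  [2] ...#. => .  t=0,i=12
  [1] ....# => #  t=0,i=6
  [0] ..... => #  t=2,i=8
  bits 10100101111001111010101110111011 = 2783423419

2783423419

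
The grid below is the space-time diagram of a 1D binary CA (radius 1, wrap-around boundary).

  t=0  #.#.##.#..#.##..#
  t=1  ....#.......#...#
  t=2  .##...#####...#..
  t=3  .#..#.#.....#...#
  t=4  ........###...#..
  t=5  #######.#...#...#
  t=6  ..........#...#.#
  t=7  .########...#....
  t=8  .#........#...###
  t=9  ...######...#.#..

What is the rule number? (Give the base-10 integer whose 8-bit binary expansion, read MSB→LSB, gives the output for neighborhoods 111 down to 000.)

9

  ###|.  b7=0 t=2,i=7
  ##.|.  b6=0 t=0,i=0
  #.#|.  b5=0 t=0,i=1
  #..|.  b4=0 t=0,i=8
  .##|#  b3=1 t=0,i=4
  .#.|.  b2=0 t=0,i=2
  ..#|.  b1=0 t=0,i=9
  ...|#  b0=1 t=1,i=1
  bits 00001001 = 9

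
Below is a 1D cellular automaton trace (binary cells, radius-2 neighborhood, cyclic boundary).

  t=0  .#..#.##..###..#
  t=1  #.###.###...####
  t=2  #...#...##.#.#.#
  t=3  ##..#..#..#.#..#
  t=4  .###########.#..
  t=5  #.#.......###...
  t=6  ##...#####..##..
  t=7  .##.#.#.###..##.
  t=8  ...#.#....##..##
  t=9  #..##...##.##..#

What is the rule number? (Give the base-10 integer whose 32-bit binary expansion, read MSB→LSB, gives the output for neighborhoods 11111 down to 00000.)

2000983611

  #####|.  b31=0 t=1,i=14
  ####.|#  b30=1 t=1,i=15
  ###.#|#  b29=1 t=1,i=0
  ###..|#  b28=1 t=0,i=12
  ##.##|.  b27=0 t=1,i=1
  ##.#.|#  b26=1 t=2,i=10
  ##..#|#  b25=1 t=0,i=8
  ##...|#  b24=1 t=1,i=9
  #.###|.  b23=0 t=1,i=2
  #.##.|#  b22=1 t=0,i=6
  #.#.#|.  b21=0 t=2,i=11
  #.#..|.  b20=0 t=0,i=1
  #..##|.  b19=0 t=0,i=9
  #..#.|#  b18=1 t=0,i=3
  #...#|.  b17=0 t=1,i=10
  #....|.  b16=0 t=5,i=4
  .####|#  b15=1 t=1,i=13
  .###.|.  b14=0 t=0,i=11
  .##.#|.  b13=0 t=2,i=9
  .##..|#  b12=1 t=0,i=7
  .#.##|.  b11=0 t=0,i=5
  .#.#.|#  b10=1 t=0,i=0
  .#..#|#  b9=1 t=0,i=2
  .#...|.  b8=0 t=2,i=5
  ..###|.  b7=0 t=0,i=10
  ..##.|.  b6=0 t=2,i=8
  ..#.#|#  b5=1 t=0,i=4
  ..#..|#  b4=1 t=2,i=4
  ...##|#  b3=1 t=1,i=11
  ...#.|.  b2=0 t=2,i=3
  ....#|#  b1=1 t=5,i=8
  .....|#  b0=1 t=5,i=5
  bits 01110111010001001001011000111011 = 2000983611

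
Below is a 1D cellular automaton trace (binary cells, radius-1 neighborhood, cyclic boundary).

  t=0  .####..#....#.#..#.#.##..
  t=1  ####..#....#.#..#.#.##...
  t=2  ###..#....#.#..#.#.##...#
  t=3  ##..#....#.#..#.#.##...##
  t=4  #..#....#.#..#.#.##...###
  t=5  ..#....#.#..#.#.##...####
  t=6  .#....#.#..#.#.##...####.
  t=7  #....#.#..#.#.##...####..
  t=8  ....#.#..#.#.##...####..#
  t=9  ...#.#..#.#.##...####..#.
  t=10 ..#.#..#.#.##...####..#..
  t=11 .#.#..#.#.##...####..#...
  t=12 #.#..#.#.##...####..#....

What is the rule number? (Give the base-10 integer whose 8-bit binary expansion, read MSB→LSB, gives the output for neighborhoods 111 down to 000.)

  [7] ### => #  t=0,i=2
  [6] ##. => .  t=0,i=4
  [5] #.# => #  t=0,i=13
  [4] #.. => .  t=0,i=5
  [3] .## => #  t=0,i=1
  [2] .#. => .  t=0,i=7
  [1] ..# => #  t=0,i=0
  [0] ... => .  t=0,i=9
  bits 10101010 = 170

170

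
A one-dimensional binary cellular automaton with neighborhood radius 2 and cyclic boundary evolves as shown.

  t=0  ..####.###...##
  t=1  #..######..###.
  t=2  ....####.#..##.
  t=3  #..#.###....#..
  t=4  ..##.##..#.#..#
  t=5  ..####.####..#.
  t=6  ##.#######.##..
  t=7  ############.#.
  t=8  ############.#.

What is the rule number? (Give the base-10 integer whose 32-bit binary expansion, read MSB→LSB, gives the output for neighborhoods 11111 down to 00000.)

3941065836

  nb #####: next=#  (t=1,i=5, bit31=1)
  nb ####.: next=#  (t=0,i=4, bit30=1)
  nb ###.#: next=#  (t=0,i=5, bit29=1)
  nb ###..: next=.  (t=0,i=9, bit28=0)
  nb ##.##: next=#  (t=0,i=6, bit27=1)
  nb ##.#.: next=.  (t=1,i=14, bit26=0)
  nb ##..#: next=#  (t=0,i=0, bit25=1)
  nb ##...: next=.  (t=0,i=10, bit24=0)
  nb #.###: next=#  (t=0,i=7, bit23=1)
  nb #.##.: next=#  (t=4,i=5, bit22=1)
  nb #.#.#: next=#  (t=7,i=13, bit21=1)
  nb #.#..: next=.  (t=1,i=0, bit20=0)
  nb #..##: next=.  (t=0,i=1, bit19=0)
  nb #..#.: next=#  (t=3,i=2, bit18=1)
  nb #...#: next=#  (t=0,i=11, bit17=1)
  nb #....: next=#  (t=2,i=0, bit16=1)
  nb .####: next=#  (t=0,i=3, bit15=1)
  nb .###.: next=#  (t=0,i=8, bit14=1)
  nb .##.#: next=#  (t=4,i=3, bit13=1)
  nb .##..: next=.  (t=0,i=14, bit12=0)
  nb .#.##: next=.  (t=3,i=4, bit11=0)
  nb .#.#.: next=#  (t=4,i=10, bit10=1)
  nb .#..#: next=.  (t=1,i=1, bit9=0)
  nb .#...: next=.  (t=5,i=14, bit8=0)
  nb ..###: next=.  (t=0,i=2, bit7=0)
  nb ..##.: next=#  (t=0,i=13, bit6=1)
  nb ..#.#: next=#  (t=3,i=3, bit5=1)
  nb ..#..: next=.  (t=3,i=0, bit4=0)
  nb ...##: next=#  (t=0,i=12, bit3=1)
  nb ...#.: next=#  (t=3,i=11, bit2=1)
  nb ....#: next=.  (t=2,i=2, bit1=0)
  nb .....: next=.  (t=2,i=1, bit0=0)
  bits 11101010111001111110010001101100 = 3941065836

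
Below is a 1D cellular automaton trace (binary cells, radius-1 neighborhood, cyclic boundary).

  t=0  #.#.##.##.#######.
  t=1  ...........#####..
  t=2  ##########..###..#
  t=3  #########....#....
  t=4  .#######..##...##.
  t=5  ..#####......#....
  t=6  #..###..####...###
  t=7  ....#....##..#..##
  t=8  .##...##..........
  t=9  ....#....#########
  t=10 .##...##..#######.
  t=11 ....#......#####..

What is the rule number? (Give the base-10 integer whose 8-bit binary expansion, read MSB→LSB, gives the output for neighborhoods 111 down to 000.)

  [7] ### => #  t=0,i=11
  [6] ##. => .  t=0,i=5
  [5] #.# => .  t=0,i=1
  [4] #.. => .  t=1,i=16
  [3] .## => .  t=0,i=4
  [2] .#. => .  t=0,i=0
  [1] ..# => .  t=1,i=10
  [0] ... => #  t=1,i=0
  bits 10000001 = 129

129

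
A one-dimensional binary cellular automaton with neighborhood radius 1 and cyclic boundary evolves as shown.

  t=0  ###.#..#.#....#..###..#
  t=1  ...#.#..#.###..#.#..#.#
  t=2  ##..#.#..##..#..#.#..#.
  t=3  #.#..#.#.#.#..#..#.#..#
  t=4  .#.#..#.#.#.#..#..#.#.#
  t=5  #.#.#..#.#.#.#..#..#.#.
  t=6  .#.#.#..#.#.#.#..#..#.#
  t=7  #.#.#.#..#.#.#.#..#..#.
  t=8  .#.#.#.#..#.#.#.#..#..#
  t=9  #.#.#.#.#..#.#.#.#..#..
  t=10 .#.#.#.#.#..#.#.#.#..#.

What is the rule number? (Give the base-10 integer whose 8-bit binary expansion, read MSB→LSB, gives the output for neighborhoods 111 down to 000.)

57

  nb ###: next=.  (t=0,i=0, bit7=0)
  nb ##.: next=.  (t=0,i=2, bit6=0)
  nb #.#: next=#  (t=0,i=3, bit5=1)
  nb #..: next=#  (t=0,i=5, bit4=1)
  nb .##: next=#  (t=0,i=17, bit3=1)
  nb .#.: next=.  (t=0,i=4, bit2=0)
  nb ..#: next=.  (t=0,i=6, bit1=0)
  nb ...: next=#  (t=0,i=11, bit0=1)
  bits 00111001 = 57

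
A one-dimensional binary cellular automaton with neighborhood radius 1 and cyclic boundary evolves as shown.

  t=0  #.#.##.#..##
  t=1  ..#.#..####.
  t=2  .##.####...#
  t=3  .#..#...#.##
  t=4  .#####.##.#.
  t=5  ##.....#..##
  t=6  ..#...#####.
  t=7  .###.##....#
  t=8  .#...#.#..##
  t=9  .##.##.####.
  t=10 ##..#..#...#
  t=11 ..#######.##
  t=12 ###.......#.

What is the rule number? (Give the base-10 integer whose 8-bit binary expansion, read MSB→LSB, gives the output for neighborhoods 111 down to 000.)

30

  ### -> .   bit 7 = 0  t=0,i=11
  ##. -> .   bit 6 = 0  t=0,i=0
  #.# -> .   bit 5 = 0  t=0,i=1
  #.. -> #   bit 4 = 1  t=0,i=8
  .## -> #   bit 3 = 1  t=0,i=4
  .#. -> #   bit 2 = 1  t=0,i=2
  ..# -> #   bit 1 = 1  t=0,i=9
  ... -> .   bit 0 = 0  t=1,i=0
  bits 00011110 = 30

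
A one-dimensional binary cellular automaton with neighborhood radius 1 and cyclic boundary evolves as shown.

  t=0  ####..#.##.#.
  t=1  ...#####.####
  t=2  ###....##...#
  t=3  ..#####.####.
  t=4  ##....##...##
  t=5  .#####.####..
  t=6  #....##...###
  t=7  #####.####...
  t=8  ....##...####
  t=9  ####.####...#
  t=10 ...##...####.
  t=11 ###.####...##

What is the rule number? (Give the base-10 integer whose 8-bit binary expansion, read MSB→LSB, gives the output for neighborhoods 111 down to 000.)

119

  [7] ### => .  t=0,i=1
  [6] ##. => #  t=0,i=3
  [5] #.# => #  t=0,i=7
  [4] #.. => #  t=0,i=4
  [3] .## => .  t=0,i=0
  [2] .#. => #  t=0,i=6
  [1] ..# => #  t=0,i=5
  [0] ... => #  t=1,i=1
  bits 01110111 = 119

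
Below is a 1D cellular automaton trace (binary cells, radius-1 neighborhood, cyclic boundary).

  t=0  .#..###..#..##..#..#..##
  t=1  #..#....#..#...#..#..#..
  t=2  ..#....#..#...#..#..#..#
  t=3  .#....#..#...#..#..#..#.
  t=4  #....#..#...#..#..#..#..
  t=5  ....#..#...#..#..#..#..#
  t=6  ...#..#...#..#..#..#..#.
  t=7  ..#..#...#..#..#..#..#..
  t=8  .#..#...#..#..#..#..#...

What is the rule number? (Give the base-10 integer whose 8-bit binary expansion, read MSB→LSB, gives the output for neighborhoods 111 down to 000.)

  [7] ### => .  t=0,i=5
  [6] ##. => .  t=0,i=6
  [5] #.# => #  t=0,i=0
  [4] #.. => .  t=0,i=2
  [3] .## => .  t=0,i=4
  [2] .#. => .  t=0,i=1
  [1] ..# => #  t=0,i=3
  [0] ... => .  t=1,i=5
  bits 00100010 = 34

34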